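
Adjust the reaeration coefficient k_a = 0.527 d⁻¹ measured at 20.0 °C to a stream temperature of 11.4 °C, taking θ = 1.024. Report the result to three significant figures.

k_a(T₂) = k_a(T₁) · θ^(T₂−T₁) = 0.527 × 1.024^(11.4−20.0)
= 0.527 × 1.024^-8.60 = 0.527 × 0.8155 = 0.4298 d⁻¹.

k_a ≈ 0.430 d⁻¹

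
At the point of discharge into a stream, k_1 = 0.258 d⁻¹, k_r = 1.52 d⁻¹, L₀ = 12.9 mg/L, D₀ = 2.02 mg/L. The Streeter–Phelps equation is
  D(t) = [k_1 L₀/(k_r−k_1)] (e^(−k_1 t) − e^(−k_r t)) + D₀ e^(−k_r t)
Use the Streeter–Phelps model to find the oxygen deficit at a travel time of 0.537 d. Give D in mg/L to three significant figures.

k_1 L₀/(k_r−k_1) = 0.258×12.9/(1.52−0.258) = 3.328/1.262 = 2.637 mg/L.
e^(−k_1 t) = e^(−0.258×0.5370) = 0.8706; e^(−k_r t) = e^(−1.52×0.5370) = 0.4421.
D = 2.637 × (0.8706 − 0.4421) + 2.02 × 0.4421 = 1.130 + 0.8930 = 2.023 mg/L.

D ≈ 2.02 mg/L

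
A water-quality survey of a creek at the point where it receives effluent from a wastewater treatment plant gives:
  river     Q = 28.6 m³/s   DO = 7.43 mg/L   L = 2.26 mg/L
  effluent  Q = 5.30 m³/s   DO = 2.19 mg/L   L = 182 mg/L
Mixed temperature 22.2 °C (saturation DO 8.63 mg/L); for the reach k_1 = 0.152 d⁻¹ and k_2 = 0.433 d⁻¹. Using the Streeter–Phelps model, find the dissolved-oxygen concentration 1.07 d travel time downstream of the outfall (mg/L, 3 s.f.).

Mixed DO = (28.6×7.43 + 5.30×2.19)/(28.6+5.30) = 224.1/33.90 = 6.611 mg/L.
Mixed L₀ = (28.6×2.26 + 5.30×182)/(33.90) = 1029/33.90 = 30.36 mg/L.
Initial deficit D₀ = C_s − DO₀ = 8.63 − 6.611 = 2.019 mg/L.
D(1.07) = [0.152×30.36/(0.433−0.152)](e^(−0.152×1.07) − e^(−0.433×1.07)) + 2.019 e^(−0.433×1.07)
= 16.42 × (0.8499 − 0.6292) + 2.019 × 0.6292 = 4.895 mg/L.
DO = 8.63 − 4.895 = 3.735 mg/L.

DO ≈ 3.73 mg/L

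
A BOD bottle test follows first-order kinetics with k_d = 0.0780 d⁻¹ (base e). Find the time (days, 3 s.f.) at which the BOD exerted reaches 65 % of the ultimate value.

y/L₀ = 1 − e^(−k_d t) = 0.65 ⇒ e^(−k_d t) = 0.350
t = −ln(0.350) / 0.0780 = 1.050 / 0.0780 = 13.46 d.

t ≈ 13.5 d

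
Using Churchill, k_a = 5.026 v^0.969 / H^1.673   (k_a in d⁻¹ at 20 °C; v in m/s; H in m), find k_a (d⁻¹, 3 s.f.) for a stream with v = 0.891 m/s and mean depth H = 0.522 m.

k_a = 5.026 × 0.891^0.969 / 0.522^1.673 = 5.026 × 0.8942 / 0.3370 = 13.33 d⁻¹.

k_a ≈ 13.3 d⁻¹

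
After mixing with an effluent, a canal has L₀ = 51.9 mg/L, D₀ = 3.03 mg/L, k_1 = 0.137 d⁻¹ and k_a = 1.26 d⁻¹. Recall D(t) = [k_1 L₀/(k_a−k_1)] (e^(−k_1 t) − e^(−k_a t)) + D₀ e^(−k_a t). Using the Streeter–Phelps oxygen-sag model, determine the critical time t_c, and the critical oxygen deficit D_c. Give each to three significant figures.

t_c ≈ 1.40 d; D_c ≈ 4.66 mg/L

t_c = [1/(k_a−k_1)] ln[(k_a/k_1)(1 − D₀(k_a−k_1)/(k_1 L₀))]
= [1/(1.26−0.137)] ln[(1.26/0.137)(1 − 3.03×1.123/(0.137×51.9))]
= (1/1.123) ln[9.197 × 0.5214] = 0.8905 × ln(4.796) = 0.8905 × 1.568 = 1.396 d.
L(t_c) = L₀ e^(−k_1 t_c) = 51.9 × 0.8259 = 42.87 mg/L, and at the critical point k_a D_c = k_1 L, so D_c = (0.137/1.26) × 42.87 = 4.661 mg/L.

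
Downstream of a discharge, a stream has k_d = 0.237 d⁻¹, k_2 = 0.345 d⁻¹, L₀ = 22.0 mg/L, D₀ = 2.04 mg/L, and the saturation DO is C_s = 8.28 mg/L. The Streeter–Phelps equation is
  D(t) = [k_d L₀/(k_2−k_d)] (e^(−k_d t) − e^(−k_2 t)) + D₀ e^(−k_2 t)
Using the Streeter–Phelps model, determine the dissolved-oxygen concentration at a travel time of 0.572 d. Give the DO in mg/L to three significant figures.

k_d L₀/(k_2−k_d) = 0.237×22.0/(0.345−0.237) = 5.214/0.1080 = 48.28 mg/L.
e^(−k_d t) = e^(−0.237×0.5720) = 0.8732; e^(−k_2 t) = e^(−0.345×0.5720) = 0.8209.
D = 48.28 × (0.8732 − 0.8209) + 2.04 × 0.8209 = 2.525 + 1.675 = 4.200 mg/L.
DO = C_s − D = 8.28 − 4.200 = 4.080 mg/L.

DO ≈ 4.08 mg/L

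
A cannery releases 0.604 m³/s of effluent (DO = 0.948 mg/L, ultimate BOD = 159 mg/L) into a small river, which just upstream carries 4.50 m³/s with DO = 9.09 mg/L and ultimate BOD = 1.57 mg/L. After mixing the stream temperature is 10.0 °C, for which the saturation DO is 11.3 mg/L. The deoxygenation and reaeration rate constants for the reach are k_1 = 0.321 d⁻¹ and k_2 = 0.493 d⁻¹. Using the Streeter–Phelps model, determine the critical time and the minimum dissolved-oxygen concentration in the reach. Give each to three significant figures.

t_c ≈ 1.98 d; minimum DO ≈ 4.34 mg/L

Mixed DO = (4.50×9.09 + 0.604×0.948)/(4.50+0.604) = 41.48/5.104 = 8.126 mg/L.
Mixed L₀ = (4.50×1.57 + 0.604×159)/(5.104) = 103.1/5.104 = 20.20 mg/L.
Initial deficit D₀ = C_s − DO₀ = 11.3 − 8.126 = 3.174 mg/L.
t_c = (1/0.1720) ln[(0.493/0.321)(1 − 3.174×0.1720/(0.321×20.20))] = 5.814 × ln(1.407) = 1.983 d.
D_c = (0.321/0.493) × 20.20 × e^(−0.321×1.983) = 0.6511 × 20.20 × 0.5291 = 6.959 mg/L.
Minimum DO = 11.3 − 6.959 = 4.341 mg/L.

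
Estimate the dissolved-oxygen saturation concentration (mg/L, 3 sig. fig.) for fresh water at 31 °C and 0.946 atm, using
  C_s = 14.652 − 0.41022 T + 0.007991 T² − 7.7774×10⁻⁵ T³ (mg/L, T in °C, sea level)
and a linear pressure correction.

At sea level: C_s = 14.652 − 0.41022×31 + 0.007991×31² − 7.7774×10⁻⁵×31³ = 7.298 mg/L.
Pressure correction: C_s' = 7.298 × 0.946 = 6.903 mg/L.

C_s ≈ 6.90 mg/L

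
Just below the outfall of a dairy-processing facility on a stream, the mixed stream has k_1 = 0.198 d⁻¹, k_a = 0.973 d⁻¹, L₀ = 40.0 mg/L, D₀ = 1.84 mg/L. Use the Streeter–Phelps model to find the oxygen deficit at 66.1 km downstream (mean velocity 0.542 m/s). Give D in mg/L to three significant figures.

D ≈ 5.61 mg/L

Travel time t = x/v = 66.1 km / (0.542 m/s) = 66100 m / 0.542 m/s = 122000 s = 1.412 d.
k_1 L₀/(k_a−k_1) = 0.198×40.0/(0.973−0.198) = 7.920/0.7750 = 10.22 mg/L.
e^(−k_1 t) = e^(−0.198×1.412) = 0.7562; e^(−k_a t) = e^(−0.973×1.412) = 0.2532.
D = 10.22 × (0.7562 − 0.2532) + 1.84 × 0.2532 = 5.140 + 0.4660 = 5.606 mg/L.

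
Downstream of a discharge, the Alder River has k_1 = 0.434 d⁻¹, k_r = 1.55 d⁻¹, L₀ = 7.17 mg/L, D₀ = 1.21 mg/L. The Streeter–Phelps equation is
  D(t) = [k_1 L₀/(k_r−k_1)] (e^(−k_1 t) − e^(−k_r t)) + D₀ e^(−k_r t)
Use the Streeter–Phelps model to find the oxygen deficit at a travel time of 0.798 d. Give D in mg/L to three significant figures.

D ≈ 1.51 mg/L

k_1 L₀/(k_r−k_1) = 0.434×7.17/(1.55−0.434) = 3.112/1.116 = 2.788 mg/L.
e^(−k_1 t) = e^(−0.434×0.7980) = 0.7073; e^(−k_r t) = e^(−1.55×0.7980) = 0.2903.
D = 2.788 × (0.7073 − 0.2903) + 1.21 × 0.2903 = 1.163 + 0.3512 = 1.514 mg/L.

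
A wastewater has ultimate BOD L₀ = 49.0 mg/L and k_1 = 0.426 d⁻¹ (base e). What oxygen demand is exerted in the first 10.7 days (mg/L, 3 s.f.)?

y_t = L₀(1 − e^(−k_1 t)) = 49.0 × (1 − e^(−0.426×10.7))
= 49.0 × (1 − 0.01048) = 49.0 × 0.9895 = 48.49 mg/L.

y ≈ 48.5 mg/L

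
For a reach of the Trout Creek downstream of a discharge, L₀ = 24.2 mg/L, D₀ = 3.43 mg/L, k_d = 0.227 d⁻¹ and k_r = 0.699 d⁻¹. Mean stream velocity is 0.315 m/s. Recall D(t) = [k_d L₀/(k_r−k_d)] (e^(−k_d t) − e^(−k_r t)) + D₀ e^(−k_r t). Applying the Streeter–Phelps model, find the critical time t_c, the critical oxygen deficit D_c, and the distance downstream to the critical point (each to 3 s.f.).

At the critical point dD/dt = 0, so k_d L₀ e^(−k_d t) = k_r D. Substituting D(t) from the Streeter–Phelps equation and solving for t gives
t_c = ln[(k_r/k_d)(1 − D₀(k_r−k_d)/(k_d L₀))] / (k_r−k_d).
Here k_r−k_d = 0.4720 d⁻¹ and 1 − D₀(k_r−k_d)/(k_d L₀) = 1 − 3.43×0.4720/(0.227×24.2) = 0.7053, so
t_c = ln(3.079 × 0.7053) / 0.4720 = 0.7756 / 0.4720 = 1.643 d.
L(t_c) = L₀ e^(−k_d t_c) = 24.2 × 0.6887 = 16.67 mg/L, and at the critical point k_r D_c = k_d L, so D_c = (0.227/0.699) × 16.67 = 5.412 mg/L.
x_c = v t_c = 0.315 m/s × 1.643 d × 86400 s/d = 44720 m ≈ 44.7 km.

t_c ≈ 1.64 d; D_c ≈ 5.41 mg/L; x_c ≈ 44.7 km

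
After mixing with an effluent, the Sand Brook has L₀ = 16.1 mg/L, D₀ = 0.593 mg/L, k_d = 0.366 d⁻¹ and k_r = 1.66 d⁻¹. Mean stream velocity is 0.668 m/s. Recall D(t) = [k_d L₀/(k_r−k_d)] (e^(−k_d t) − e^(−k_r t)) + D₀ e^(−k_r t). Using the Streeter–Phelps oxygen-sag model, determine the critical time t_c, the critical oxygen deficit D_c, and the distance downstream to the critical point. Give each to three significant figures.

t_c ≈ 1.06 d; D_c ≈ 2.41 mg/L; x_c ≈ 61.2 km

At the critical point dD/dt = 0, so k_d L₀ e^(−k_d t) = k_r D. Substituting D(t) from the Streeter–Phelps equation and solving for t gives
t_c = ln[(k_r/k_d)(1 − D₀(k_r−k_d)/(k_d L₀))] / (k_r−k_d).
Here k_r−k_d = 1.294 d⁻¹ and 1 − D₀(k_r−k_d)/(k_d L₀) = 1 − 0.593×1.294/(0.366×16.1) = 0.8698, so
t_c = ln(4.536 × 0.8698) / 1.294 = 1.372 / 1.294 = 1.061 d.
D_c = (k_d/k_r) L₀ e^(−k_d t_c) = (0.366/1.66) × 16.1 × e^(−0.366×1.061) = 0.2205 × 16.1 × 0.6783 = 2.408 mg/L.
x_c = v t_c = 0.668 m/s × 1.061 d × 86400 s/d = 61210 m ≈ 61.2 km.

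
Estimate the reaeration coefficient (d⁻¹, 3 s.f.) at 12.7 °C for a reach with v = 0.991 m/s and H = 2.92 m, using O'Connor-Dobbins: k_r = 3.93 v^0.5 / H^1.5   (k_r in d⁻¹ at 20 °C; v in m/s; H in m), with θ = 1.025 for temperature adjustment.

k_r ≈ 0.655 d⁻¹

k_r(20) = 3.93 × 0.991^0.5 / 2.92^1.5 = 3.93 × 0.9955 / 4.990 = 0.7841 d⁻¹.
k_r(12.7) = 0.7841 × 1.025^(12.7−20) = 0.7841 × 0.8351 = 0.6547 d⁻¹.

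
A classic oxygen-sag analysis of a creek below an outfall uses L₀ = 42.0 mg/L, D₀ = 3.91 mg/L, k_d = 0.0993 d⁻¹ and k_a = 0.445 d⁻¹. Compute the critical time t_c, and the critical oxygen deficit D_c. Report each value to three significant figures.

At the critical point dD/dt = 0, so k_d L₀ e^(−k_d t) = k_a D. Substituting D(t) from the Streeter–Phelps equation and solving for t gives
t_c = ln[(k_a/k_d)(1 − D₀(k_a−k_d)/(k_d L₀))] / (k_a−k_d).
Here k_a−k_d = 0.3457 d⁻¹ and 1 − D₀(k_a−k_d)/(k_d L₀) = 1 − 3.91×0.3457/(0.0993×42.0) = 0.6759, so
t_c = ln(4.481 × 0.6759) / 0.3457 = 1.108 / 0.3457 = 3.206 d.
L(t_c) = L₀ e^(−k_d t_c) = 42.0 × 0.7274 = 30.55 mg/L, and at the critical point k_a D_c = k_d L, so D_c = (0.0993/0.445) × 30.55 = 6.817 mg/L.

t_c ≈ 3.21 d; D_c ≈ 6.82 mg/L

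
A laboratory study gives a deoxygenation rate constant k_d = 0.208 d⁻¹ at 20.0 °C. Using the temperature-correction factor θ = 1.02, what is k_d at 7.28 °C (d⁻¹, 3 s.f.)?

k_d(T₂) = k_d(T₁) · θ^(T₂−T₁) = 0.208 × 1.02^(7.28−20.0)
= 0.208 × 1.02^-12.7 = 0.208 × 0.7773 = 0.1617 d⁻¹.

k_d ≈ 0.162 d⁻¹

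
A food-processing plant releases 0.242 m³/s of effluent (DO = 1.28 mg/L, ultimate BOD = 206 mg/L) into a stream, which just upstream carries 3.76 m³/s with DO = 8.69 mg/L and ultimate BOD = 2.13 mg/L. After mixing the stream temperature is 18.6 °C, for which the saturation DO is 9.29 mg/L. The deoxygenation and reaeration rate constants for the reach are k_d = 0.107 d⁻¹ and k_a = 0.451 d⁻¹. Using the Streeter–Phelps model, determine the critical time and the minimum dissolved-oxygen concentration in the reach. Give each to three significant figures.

Mixed DO = (3.76×8.69 + 0.242×1.28)/(3.76+0.242) = 32.98/4.002 = 8.242 mg/L.
Mixed L₀ = (3.76×2.13 + 0.242×206)/(4.002) = 57.86/4.002 = 14.46 mg/L.
Initial deficit D₀ = C_s − DO₀ = 9.29 − 8.242 = 1.048 mg/L.
t_c = (1/0.3440) ln[(0.451/0.107)(1 − 1.048×0.3440/(0.107×14.46))] = 2.907 × ln(3.233) = 3.411 d.
D_c = (0.107/0.451) × 14.46 × e^(−0.107×3.411) = 0.2373 × 14.46 × 0.6942 = 2.381 mg/L.
Minimum DO = 9.29 − 2.381 = 6.909 mg/L.

t_c ≈ 3.41 d; minimum DO ≈ 6.91 mg/L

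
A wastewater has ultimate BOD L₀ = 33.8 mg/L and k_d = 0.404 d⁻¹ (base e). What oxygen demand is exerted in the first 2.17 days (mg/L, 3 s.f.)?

y ≈ 19.7 mg/L

y_t = L₀(1 − e^(−k_d t)) = 33.8 × (1 − e^(−0.404×2.17))
= 33.8 × (1 − 0.4162) = 33.8 × 0.5838 = 19.73 mg/L.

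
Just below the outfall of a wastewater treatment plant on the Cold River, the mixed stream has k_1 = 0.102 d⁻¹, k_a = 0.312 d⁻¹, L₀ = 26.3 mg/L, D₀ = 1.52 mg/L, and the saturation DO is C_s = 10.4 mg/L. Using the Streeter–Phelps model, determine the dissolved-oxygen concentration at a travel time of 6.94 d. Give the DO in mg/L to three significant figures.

DO ≈ 5.40 mg/L

k_1 L₀/(k_a−k_1) = 0.102×26.3/(0.312−0.102) = 2.683/0.2100 = 12.77 mg/L.
e^(−k_1 t) = e^(−0.102×6.940) = 0.4927; e^(−k_a t) = e^(−0.312×6.940) = 0.1147.
D = 12.77 × (0.4927 − 0.1147) + 1.52 × 0.1147 = 4.828 + 0.1744 = 5.003 mg/L.
DO = C_s − D = 10.4 − 5.003 = 5.397 mg/L.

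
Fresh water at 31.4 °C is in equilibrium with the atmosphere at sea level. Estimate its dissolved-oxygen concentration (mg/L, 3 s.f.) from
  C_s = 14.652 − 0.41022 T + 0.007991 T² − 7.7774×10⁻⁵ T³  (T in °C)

C_s ≈ 7.24 mg/L

C_s = 14.652 − 0.41022×31.4 + 0.007991×31.4² − 7.7774×10⁻⁵×31.4³ = 7.242 mg/L.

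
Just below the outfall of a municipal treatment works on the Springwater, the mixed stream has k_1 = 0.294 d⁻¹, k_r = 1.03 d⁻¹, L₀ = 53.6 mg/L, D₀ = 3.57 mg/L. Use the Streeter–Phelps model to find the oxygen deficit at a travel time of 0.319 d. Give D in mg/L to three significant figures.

D ≈ 6.65 mg/L

k_1 L₀/(k_r−k_1) = 0.294×53.6/(1.03−0.294) = 15.76/0.7360 = 21.41 mg/L.
e^(−k_1 t) = e^(−0.294×0.3190) = 0.9105; e^(−k_r t) = e^(−1.03×0.3190) = 0.7200.
D = 21.41 × (0.9105 − 0.7200) + 3.57 × 0.7200 = 4.079 + 2.570 = 6.650 mg/L.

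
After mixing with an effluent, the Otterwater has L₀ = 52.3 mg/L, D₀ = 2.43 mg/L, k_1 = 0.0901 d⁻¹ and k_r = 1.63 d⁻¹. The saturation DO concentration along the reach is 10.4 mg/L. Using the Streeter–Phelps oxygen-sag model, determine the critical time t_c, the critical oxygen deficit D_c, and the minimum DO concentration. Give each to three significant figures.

t_c ≈ 0.854 d; D_c ≈ 2.68 mg/L; min DO ≈ 7.72 mg/L

t_c = [1/(k_r−k_1)] ln[(k_r/k_1)(1 − D₀(k_r−k_1)/(k_1 L₀))]
= [1/(1.63−0.0901)] ln[(1.63/0.0901)(1 − 2.43×1.540/(0.0901×52.3))]
= (1/1.540) ln[18.09 × 0.2059] = 0.6494 × ln(3.725) = 0.6494 × 1.315 = 0.8540 d.
D_c = (k_1/k_r) L₀ e^(−k_1 t_c) = (0.0901/1.63) × 52.3 × e^(−0.0901×0.8540) = 0.05528 × 52.3 × 0.9259 = 2.677 mg/L.
Minimum DO = C_s − D_c = 10.4 − 2.677 = 7.723 mg/L.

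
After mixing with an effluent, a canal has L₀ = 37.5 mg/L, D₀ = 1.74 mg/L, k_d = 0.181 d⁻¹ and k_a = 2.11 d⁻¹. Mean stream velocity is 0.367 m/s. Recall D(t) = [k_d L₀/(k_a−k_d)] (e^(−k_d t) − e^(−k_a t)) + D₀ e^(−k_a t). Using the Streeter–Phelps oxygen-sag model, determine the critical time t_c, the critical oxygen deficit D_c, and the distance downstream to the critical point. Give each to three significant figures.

With k_a/k_d = 11.66 and 1 − D₀(k_a−k_d)/(k_d L₀) = 0.5055,
t_c = ln(11.66 × 0.5055) / (2.11 − 0.181) = ln(5.893) / 1.929 = 1.774/1.929 = 0.9195 d.
D_c = (k_d/k_a) L₀ e^(−k_d t_c) = (0.181/2.11) × 37.5 × e^(−0.181×0.9195) = 0.08578 × 37.5 × 0.8467 = 2.724 mg/L.
x_c = v t_c = 0.367 m/s × 0.9195 d × 86400 s/d = 29160 m ≈ 29.2 km.

t_c ≈ 0.920 d; D_c ≈ 2.72 mg/L; x_c ≈ 29.2 km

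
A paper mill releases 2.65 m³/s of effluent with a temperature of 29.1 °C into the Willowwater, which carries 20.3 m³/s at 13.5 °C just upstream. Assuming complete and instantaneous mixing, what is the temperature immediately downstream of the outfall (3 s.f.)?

15.3 °C

Flow-weighted mixing: C = (Q_r C_r + Q_w C_w)/(Q_r + Q_w)
= (20.3×13.5 + 2.65×29.1)/(20.3 + 2.65) = 351.2/22.95 = 15.30 °C.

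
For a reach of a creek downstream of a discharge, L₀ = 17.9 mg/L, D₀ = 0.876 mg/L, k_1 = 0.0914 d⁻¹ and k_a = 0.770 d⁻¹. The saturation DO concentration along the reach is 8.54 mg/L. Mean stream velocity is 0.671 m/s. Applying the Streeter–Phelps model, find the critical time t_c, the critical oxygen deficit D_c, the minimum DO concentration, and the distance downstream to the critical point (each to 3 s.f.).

t_c ≈ 2.48 d; D_c ≈ 1.69 mg/L; min DO ≈ 6.85 mg/L; x_c ≈ 143 km

t_c = [1/(k_a−k_1)] ln[(k_a/k_1)(1 − D₀(k_a−k_1)/(k_1 L₀))]
= [1/(0.770−0.0914)] ln[(0.770/0.0914)(1 − 0.876×0.6786/(0.0914×17.9))]
= (1/0.6786) ln[8.425 × 0.6367] = 1.474 × ln(5.364) = 1.474 × 1.680 = 2.475 d.
D_c = (k_1/k_a) L₀ e^(−k_1 t_c) = (0.0914/0.770) × 17.9 × e^(−0.0914×2.475) = 0.1187 × 17.9 × 0.7975 = 1.695 mg/L.
Minimum DO = C_s − D_c = 8.54 − 1.695 = 6.845 mg/L.
x_c = v t_c = 0.671 m/s × 2.475 d × 86400 s/d = 143500 m ≈ 143 km.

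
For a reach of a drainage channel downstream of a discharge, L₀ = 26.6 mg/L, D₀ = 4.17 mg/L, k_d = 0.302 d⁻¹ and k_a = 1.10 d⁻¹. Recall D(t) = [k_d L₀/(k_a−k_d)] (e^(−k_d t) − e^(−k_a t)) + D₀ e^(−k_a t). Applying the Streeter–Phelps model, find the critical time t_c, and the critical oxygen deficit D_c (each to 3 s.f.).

t_c ≈ 0.950 d; D_c ≈ 5.48 mg/L

With k_a/k_d = 3.642 and 1 − D₀(k_a−k_d)/(k_d L₀) = 0.5858,
t_c = ln(3.642 × 0.5858) / (1.10 − 0.302) = ln(2.134) / 0.7980 = 0.7578/0.7980 = 0.9496 d.
L(t_c) = L₀ e^(−k_d t_c) = 26.6 × 0.7507 = 19.97 mg/L, and at the critical point k_a D_c = k_d L, so D_c = (0.302/1.10) × 19.97 = 5.482 mg/L.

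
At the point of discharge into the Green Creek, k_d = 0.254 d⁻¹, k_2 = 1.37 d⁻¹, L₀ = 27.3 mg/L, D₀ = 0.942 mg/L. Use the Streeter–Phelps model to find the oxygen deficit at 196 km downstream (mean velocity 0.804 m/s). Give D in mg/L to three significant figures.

D ≈ 2.92 mg/L

Travel time t = x/v = 196 km / (0.804 m/s) = 196000 m / 0.804 m/s = 243800 s = 2.822 d.
k_d L₀/(k_2−k_d) = 0.254×27.3/(1.37−0.254) = 6.934/1.116 = 6.213 mg/L.
e^(−k_d t) = e^(−0.254×2.822) = 0.4884; e^(−k_2 t) = e^(−1.37×2.822) = 0.02095.
D = 6.213 × (0.4884 − 0.02095) + 0.942 × 0.02095 = 2.904 + 0.01974 = 2.924 mg/L.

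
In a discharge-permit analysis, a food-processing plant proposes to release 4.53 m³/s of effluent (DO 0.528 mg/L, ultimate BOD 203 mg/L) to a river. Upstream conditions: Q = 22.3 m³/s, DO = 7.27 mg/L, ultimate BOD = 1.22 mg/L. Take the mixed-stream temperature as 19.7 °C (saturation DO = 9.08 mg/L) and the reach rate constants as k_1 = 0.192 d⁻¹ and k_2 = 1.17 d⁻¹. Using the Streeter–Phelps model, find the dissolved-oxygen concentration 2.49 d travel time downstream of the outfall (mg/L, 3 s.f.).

DO ≈ 5.00 mg/L

Mixed DO = (22.3×7.27 + 4.53×0.528)/(22.3+4.53) = 164.5/26.83 = 6.132 mg/L.
Mixed L₀ = (22.3×1.22 + 4.53×203)/(26.83) = 946.8/26.83 = 35.29 mg/L.
Initial deficit D₀ = C_s − DO₀ = 9.08 − 6.132 = 2.948 mg/L.
D(2.49) = [0.192×35.29/(1.17−0.192)](e^(−0.192×2.49) − e^(−1.17×2.49)) + 2.948 e^(−1.17×2.49)
= 6.928 × (0.6200 − 0.05430) + 2.948 × 0.05430 = 4.079 mg/L.
DO = 9.08 − 4.079 = 5.001 mg/L.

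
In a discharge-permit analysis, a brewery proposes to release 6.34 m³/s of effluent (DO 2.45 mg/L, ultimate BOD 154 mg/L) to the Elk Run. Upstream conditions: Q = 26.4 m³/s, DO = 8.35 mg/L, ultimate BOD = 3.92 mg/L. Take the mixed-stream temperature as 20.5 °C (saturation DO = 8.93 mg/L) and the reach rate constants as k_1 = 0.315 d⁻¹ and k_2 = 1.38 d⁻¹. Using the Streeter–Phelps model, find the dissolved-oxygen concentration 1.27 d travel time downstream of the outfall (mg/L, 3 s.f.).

DO ≈ 3.78 mg/L

Mixed DO = (26.4×8.35 + 6.34×2.45)/(26.4+6.34) = 236.0/32.74 = 7.207 mg/L.
Mixed L₀ = (26.4×3.92 + 6.34×154)/(32.74) = 1080/32.74 = 32.98 mg/L.
Initial deficit D₀ = C_s − DO₀ = 8.93 − 7.207 = 1.723 mg/L.
D(1.27) = [0.315×32.98/(1.38−0.315)](e^(−0.315×1.27) − e^(−1.38×1.27)) + 1.723 e^(−1.38×1.27)
= 9.755 × (0.6703 − 0.1733) + 1.723 × 0.1733 = 5.147 mg/L.
DO = 8.93 − 5.147 = 3.783 mg/L.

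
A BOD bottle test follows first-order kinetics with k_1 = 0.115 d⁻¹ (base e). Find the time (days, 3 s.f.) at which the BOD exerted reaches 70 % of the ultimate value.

y/L₀ = 1 − e^(−k_1 t) = 0.70 ⇒ e^(−k_1 t) = 0.300
t = −ln(0.300) / 0.115 = 1.204 / 0.115 = 10.47 d.

t ≈ 10.5 d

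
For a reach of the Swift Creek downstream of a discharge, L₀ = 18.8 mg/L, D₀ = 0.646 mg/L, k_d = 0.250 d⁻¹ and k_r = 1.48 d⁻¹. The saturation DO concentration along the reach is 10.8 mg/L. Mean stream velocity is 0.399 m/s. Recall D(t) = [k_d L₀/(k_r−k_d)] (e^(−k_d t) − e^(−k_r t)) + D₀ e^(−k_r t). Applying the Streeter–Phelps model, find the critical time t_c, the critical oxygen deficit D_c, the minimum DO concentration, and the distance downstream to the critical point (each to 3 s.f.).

t_c = [1/(k_r−k_d)] ln[(k_r/k_d)(1 − D₀(k_r−k_d)/(k_d L₀))]
= [1/(1.48−0.250)] ln[(1.48/0.250)(1 − 0.646×1.230/(0.250×18.8))]
= (1/1.230) ln[5.920 × 0.8309] = 0.8130 × ln(4.919) = 0.8130 × 1.593 = 1.295 d.
L(t_c) = L₀ e^(−k_d t_c) = 18.8 × 0.7234 = 13.60 mg/L, and at the critical point k_r D_c = k_d L, so D_c = (0.250/1.48) × 13.60 = 2.297 mg/L.
Minimum DO = C_s − D_c = 10.8 − 2.297 = 8.503 mg/L.
x_c = v t_c = 0.399 m/s × 1.295 d × 86400 s/d = 44650 m ≈ 44.7 km.

t_c ≈ 1.30 d; D_c ≈ 2.30 mg/L; min DO ≈ 8.50 mg/L; x_c ≈ 44.7 km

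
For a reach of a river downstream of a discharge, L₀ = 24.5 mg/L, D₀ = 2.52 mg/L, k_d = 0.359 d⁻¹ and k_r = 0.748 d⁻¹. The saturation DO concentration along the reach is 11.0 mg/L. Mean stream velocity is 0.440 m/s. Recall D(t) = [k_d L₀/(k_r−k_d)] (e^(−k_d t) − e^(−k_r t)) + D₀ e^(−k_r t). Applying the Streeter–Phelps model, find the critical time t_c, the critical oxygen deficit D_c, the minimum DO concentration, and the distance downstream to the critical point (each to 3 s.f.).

t_c ≈ 1.58 d; D_c ≈ 6.66 mg/L; min DO ≈ 4.34 mg/L; x_c ≈ 60.2 km

With k_r/k_d = 2.084 and 1 − D₀(k_r−k_d)/(k_d L₀) = 0.8885,
t_c = ln(2.084 × 0.8885) / (0.748 − 0.359) = ln(1.851) / 0.3890 = 0.6159/0.3890 = 1.583 d.
D_c = (k_d/k_r) L₀ e^(−k_d t_c) = (0.359/0.748) × 24.5 × e^(−0.359×1.583) = 0.4799 × 24.5 × 0.5664 = 6.660 mg/L.
Minimum DO = C_s − D_c = 11.0 − 6.660 = 4.340 mg/L.
x_c = v t_c = 0.440 m/s × 1.583 d × 86400 s/d = 60190 m ≈ 60.2 km.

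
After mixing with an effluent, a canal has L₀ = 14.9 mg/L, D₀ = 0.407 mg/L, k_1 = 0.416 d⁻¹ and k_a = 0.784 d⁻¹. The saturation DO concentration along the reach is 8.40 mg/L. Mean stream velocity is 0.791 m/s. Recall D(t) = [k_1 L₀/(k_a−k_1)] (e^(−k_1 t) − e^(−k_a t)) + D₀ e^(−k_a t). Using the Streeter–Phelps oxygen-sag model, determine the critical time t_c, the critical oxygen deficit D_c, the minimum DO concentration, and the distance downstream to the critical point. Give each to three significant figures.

t_c ≈ 1.66 d; D_c ≈ 3.97 mg/L; min DO ≈ 4.43 mg/L; x_c ≈ 113 km

t_c = [1/(k_a−k_1)] ln[(k_a/k_1)(1 − D₀(k_a−k_1)/(k_1 L₀))]
= [1/(0.784−0.416)] ln[(0.784/0.416)(1 − 0.407×0.3680/(0.416×14.9))]
= (1/0.3680) ln[1.885 × 0.9758] = 2.717 × ln(1.839) = 2.717 × 0.6093 = 1.656 d.
L(t_c) = L₀ e^(−k_1 t_c) = 14.9 × 0.5022 = 7.483 mg/L, and at the critical point k_a D_c = k_1 L, so D_c = (0.416/0.784) × 7.483 = 3.971 mg/L.
Minimum DO = C_s − D_c = 8.40 − 3.971 = 4.429 mg/L.
x_c = v t_c = 0.791 m/s × 1.656 d × 86400 s/d = 113100 m ≈ 113 km.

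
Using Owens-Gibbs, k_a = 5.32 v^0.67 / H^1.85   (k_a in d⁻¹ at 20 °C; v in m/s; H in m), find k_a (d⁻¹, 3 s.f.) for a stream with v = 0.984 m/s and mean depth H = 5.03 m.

k_a = 5.32 × 0.984^0.67 / 5.03^1.85 = 5.32 × 0.9893 / 19.86 = 0.2650 d⁻¹.

k_a ≈ 0.265 d⁻¹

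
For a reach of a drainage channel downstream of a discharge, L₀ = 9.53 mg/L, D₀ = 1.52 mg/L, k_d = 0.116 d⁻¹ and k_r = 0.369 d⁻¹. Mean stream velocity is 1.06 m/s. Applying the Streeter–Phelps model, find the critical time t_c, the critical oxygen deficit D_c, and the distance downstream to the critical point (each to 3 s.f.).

At the critical point dD/dt = 0, so k_d L₀ e^(−k_d t) = k_r D. Substituting D(t) from the Streeter–Phelps equation and solving for t gives
t_c = ln[(k_r/k_d)(1 − D₀(k_r−k_d)/(k_d L₀))] / (k_r−k_d).
Here k_r−k_d = 0.2530 d⁻¹ and 1 − D₀(k_r−k_d)/(k_d L₀) = 1 − 1.52×0.2530/(0.116×9.53) = 0.6521, so
t_c = ln(3.181 × 0.6521) / 0.2530 = 0.7297 / 0.2530 = 2.884 d.
D_c = (k_d/k_r) L₀ e^(−k_d t_c) = (0.116/0.369) × 9.53 × e^(−0.116×2.884) = 0.3144 × 9.53 × 0.7156 = 2.144 mg/L.
x_c = v t_c = 1.06 m/s × 2.884 d × 86400 s/d = 264100 m ≈ 264 km.

t_c ≈ 2.88 d; D_c ≈ 2.14 mg/L; x_c ≈ 264 km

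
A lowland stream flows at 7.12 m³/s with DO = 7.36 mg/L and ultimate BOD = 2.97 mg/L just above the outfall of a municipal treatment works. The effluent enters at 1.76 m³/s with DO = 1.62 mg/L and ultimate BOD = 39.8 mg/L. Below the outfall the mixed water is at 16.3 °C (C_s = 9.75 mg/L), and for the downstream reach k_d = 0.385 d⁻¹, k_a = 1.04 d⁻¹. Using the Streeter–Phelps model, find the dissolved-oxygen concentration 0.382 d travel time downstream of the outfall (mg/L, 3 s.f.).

DO ≈ 6.23 mg/L

Mixed DO = (7.12×7.36 + 1.76×1.62)/(7.12+1.76) = 55.25/8.880 = 6.222 mg/L.
Mixed L₀ = (7.12×2.97 + 1.76×39.8)/(8.880) = 91.19/8.880 = 10.27 mg/L.
Initial deficit D₀ = C_s − DO₀ = 9.75 − 6.222 = 3.528 mg/L.
D(0.382) = [0.385×10.27/(1.04−0.385)](e^(−0.385×0.382) − e^(−1.04×0.382)) + 3.528 e^(−1.04×0.382)
= 6.036 × (0.8632 − 0.6721) + 3.528 × 0.6721 = 3.525 mg/L.
DO = 9.75 − 3.525 = 6.225 mg/L.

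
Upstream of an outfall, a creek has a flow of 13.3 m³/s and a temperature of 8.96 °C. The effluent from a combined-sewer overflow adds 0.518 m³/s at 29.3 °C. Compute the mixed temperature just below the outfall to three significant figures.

Flow-weighted mixing: C = (Q_r C_r + Q_w C_w)/(Q_r + Q_w)
= (13.3×8.96 + 0.518×29.3)/(13.3 + 0.518) = 134.3/13.82 = 9.722 °C.

9.72 °C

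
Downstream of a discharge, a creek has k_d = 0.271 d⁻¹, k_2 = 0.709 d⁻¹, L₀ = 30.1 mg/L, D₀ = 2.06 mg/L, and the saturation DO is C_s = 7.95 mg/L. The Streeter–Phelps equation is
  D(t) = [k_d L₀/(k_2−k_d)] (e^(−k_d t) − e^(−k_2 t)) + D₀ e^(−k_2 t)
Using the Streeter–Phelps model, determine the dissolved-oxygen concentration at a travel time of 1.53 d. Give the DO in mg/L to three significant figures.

DO ≈ 1.25 mg/L

k_d L₀/(k_2−k_d) = 0.271×30.1/(0.709−0.271) = 8.157/0.4380 = 18.62 mg/L.
e^(−k_d t) = e^(−0.271×1.530) = 0.6606; e^(−k_2 t) = e^(−0.709×1.530) = 0.3380.
D = 18.62 × (0.6606 − 0.3380) + 2.06 × 0.3380 = 6.008 + 0.6962 = 6.704 mg/L.
DO = C_s − D = 7.95 − 6.704 = 1.246 mg/L.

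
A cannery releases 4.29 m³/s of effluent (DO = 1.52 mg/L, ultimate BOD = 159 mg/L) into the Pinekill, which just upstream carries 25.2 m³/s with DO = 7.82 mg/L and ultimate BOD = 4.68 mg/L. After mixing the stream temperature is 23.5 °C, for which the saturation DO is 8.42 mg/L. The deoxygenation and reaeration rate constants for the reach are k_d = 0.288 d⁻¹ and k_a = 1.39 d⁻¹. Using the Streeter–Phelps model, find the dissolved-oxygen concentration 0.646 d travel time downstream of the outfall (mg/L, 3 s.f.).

DO ≈ 4.80 mg/L

Mixed DO = (25.2×7.82 + 4.29×1.52)/(25.2+4.29) = 203.6/29.49 = 6.904 mg/L.
Mixed L₀ = (25.2×4.68 + 4.29×159)/(29.49) = 800.0/29.49 = 27.13 mg/L.
Initial deficit D₀ = C_s − DO₀ = 8.42 − 6.904 = 1.516 mg/L.
D(0.646) = [0.288×27.13/(1.39−0.288)](e^(−0.288×0.646) − e^(−1.39×0.646)) + 1.516 e^(−1.39×0.646)
= 7.090 × (0.8302 − 0.4074) + 1.516 × 0.4074 = 3.616 mg/L.
DO = 8.42 − 3.616 = 4.804 mg/L.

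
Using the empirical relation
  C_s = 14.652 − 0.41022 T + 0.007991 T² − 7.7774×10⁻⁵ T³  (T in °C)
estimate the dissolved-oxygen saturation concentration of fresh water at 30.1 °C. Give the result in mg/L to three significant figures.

C_s = 14.652 − 0.41022×30.1 + 0.007991×30.1² − 7.7774×10⁻⁵×30.1³ = 7.423 mg/L.

C_s ≈ 7.42 mg/L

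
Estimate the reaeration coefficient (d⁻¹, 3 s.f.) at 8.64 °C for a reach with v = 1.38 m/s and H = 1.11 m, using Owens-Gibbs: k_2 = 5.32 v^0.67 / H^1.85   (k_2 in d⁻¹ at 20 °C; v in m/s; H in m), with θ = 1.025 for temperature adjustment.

k_2(20) = 5.32 × 1.38^0.67 / 1.11^1.85 = 5.32 × 1.241 / 1.213 = 5.442 d⁻¹.
k_2(8.64) = 5.442 × 1.025^(8.64−20) = 5.442 × 0.7554 = 4.111 d⁻¹.

k_2 ≈ 4.11 d⁻¹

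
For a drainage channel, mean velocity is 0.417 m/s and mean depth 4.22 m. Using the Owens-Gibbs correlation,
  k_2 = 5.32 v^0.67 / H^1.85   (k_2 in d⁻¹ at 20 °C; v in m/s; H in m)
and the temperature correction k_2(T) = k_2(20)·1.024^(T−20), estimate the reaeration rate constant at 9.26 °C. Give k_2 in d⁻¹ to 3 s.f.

k_2(20) = 5.32 × 0.417^0.67 / 4.22^1.85 = 5.32 × 0.5565 / 14.35 = 0.2063 d⁻¹.
k_2(9.26) = 0.2063 × 1.024^(9.26−20) = 0.2063 × 0.7751 = 0.1599 d⁻¹.

k_2 ≈ 0.160 d⁻¹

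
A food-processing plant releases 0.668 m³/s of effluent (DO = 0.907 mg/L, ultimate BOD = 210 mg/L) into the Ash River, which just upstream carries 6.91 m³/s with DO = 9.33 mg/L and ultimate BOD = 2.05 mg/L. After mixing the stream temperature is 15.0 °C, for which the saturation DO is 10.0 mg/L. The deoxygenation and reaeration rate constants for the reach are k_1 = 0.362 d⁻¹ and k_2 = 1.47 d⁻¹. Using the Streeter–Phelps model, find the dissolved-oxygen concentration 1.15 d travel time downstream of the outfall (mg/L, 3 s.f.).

Mixed DO = (6.91×9.33 + 0.668×0.907)/(6.91+0.668) = 65.08/7.578 = 8.588 mg/L.
Mixed L₀ = (6.91×2.05 + 0.668×210)/(7.578) = 154.4/7.578 = 20.38 mg/L.
Initial deficit D₀ = C_s − DO₀ = 10.0 − 8.588 = 1.412 mg/L.
D(1.15) = [0.362×20.38/(1.47−0.362)](e^(−0.362×1.15) − e^(−1.47×1.15)) + 1.412 e^(−1.47×1.15)
= 6.659 × (0.6595 − 0.1844) + 1.412 × 0.1844 = 3.424 mg/L.
DO = 10.0 − 3.424 = 6.576 mg/L.

DO ≈ 6.58 mg/L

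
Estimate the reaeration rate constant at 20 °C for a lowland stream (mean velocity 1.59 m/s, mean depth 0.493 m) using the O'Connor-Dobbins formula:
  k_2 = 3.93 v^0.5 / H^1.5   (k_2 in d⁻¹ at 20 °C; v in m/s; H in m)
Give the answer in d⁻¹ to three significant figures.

k_2 = 3.93 × 1.59^0.5 / 0.493^1.5 = 3.93 × 1.261 / 0.3462 = 14.32 d⁻¹.

k_2 ≈ 14.3 d⁻¹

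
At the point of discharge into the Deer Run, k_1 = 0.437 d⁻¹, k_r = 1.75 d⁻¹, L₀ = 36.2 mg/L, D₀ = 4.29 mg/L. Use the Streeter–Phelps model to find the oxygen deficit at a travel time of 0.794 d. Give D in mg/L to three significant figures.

D ≈ 6.58 mg/L

k_1 L₀/(k_r−k_1) = 0.437×36.2/(1.75−0.437) = 15.82/1.313 = 12.05 mg/L.
e^(−k_1 t) = e^(−0.437×0.7940) = 0.7068; e^(−k_r t) = e^(−1.75×0.7940) = 0.2492.
D = 12.05 × (0.7068 − 0.2492) + 4.29 × 0.2492 = 5.514 + 1.069 = 6.583 mg/L.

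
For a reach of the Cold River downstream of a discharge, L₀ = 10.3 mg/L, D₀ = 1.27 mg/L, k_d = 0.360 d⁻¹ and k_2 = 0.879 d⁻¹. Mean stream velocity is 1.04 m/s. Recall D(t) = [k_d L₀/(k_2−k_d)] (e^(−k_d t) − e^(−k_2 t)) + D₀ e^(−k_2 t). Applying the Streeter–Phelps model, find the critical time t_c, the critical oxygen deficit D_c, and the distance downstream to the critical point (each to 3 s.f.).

With k_2/k_d = 2.442 and 1 − D₀(k_2−k_d)/(k_d L₀) = 0.8222,
t_c = ln(2.442 × 0.8222) / (0.879 − 0.360) = ln(2.008) / 0.5190 = 0.6970/0.5190 = 1.343 d.
D_c = (k_d/k_2) L₀ e^(−k_d t_c) = (0.360/0.879) × 10.3 × e^(−0.360×1.343) = 0.4096 × 10.3 × 0.6167 = 2.601 mg/L.
x_c = v t_c = 1.04 m/s × 1.343 d × 86400 s/d = 120700 m ≈ 121 km.

t_c ≈ 1.34 d; D_c ≈ 2.60 mg/L; x_c ≈ 121 km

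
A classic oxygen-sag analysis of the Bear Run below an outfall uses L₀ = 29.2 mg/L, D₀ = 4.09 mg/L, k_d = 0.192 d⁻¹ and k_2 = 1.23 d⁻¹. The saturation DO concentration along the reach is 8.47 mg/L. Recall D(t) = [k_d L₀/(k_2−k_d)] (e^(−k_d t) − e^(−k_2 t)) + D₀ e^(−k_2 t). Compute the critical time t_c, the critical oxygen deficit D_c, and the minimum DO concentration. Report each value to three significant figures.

t_c = [1/(k_2−k_d)] ln[(k_2/k_d)(1 − D₀(k_2−k_d)/(k_d L₀))]
= [1/(1.23−0.192)] ln[(1.23/0.192)(1 − 4.09×1.038/(0.192×29.2))]
= (1/1.038) ln[6.406 × 0.2428] = 0.9634 × ln(1.555) = 0.9634 × 0.4416 = 0.4254 d.
L(t_c) = L₀ e^(−k_d t_c) = 29.2 × 0.9216 = 26.91 mg/L, and at the critical point k_2 D_c = k_d L, so D_c = (0.192/1.23) × 26.91 = 4.201 mg/L.
Minimum DO = C_s − D_c = 8.47 − 4.201 = 4.269 mg/L.

t_c ≈ 0.425 d; D_c ≈ 4.20 mg/L; min DO ≈ 4.27 mg/L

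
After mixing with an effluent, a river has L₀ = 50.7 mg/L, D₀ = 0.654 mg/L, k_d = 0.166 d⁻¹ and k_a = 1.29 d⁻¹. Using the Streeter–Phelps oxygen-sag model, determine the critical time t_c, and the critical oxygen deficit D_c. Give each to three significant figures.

At the critical point dD/dt = 0, so k_d L₀ e^(−k_d t) = k_a D. Substituting D(t) from the Streeter–Phelps equation and solving for t gives
t_c = ln[(k_a/k_d)(1 − D₀(k_a−k_d)/(k_d L₀))] / (k_a−k_d).
Here k_a−k_d = 1.124 d⁻¹ and 1 − D₀(k_a−k_d)/(k_d L₀) = 1 − 0.654×1.124/(0.166×50.7) = 0.9127, so
t_c = ln(7.771 × 0.9127) / 1.124 = 1.959 / 1.124 = 1.743 d.
L(t_c) = L₀ e^(−k_d t_c) = 50.7 × 0.7488 = 37.96 mg/L, and at the critical point k_a D_c = k_d L, so D_c = (0.166/1.29) × 37.96 = 4.885 mg/L.

t_c ≈ 1.74 d; D_c ≈ 4.89 mg/L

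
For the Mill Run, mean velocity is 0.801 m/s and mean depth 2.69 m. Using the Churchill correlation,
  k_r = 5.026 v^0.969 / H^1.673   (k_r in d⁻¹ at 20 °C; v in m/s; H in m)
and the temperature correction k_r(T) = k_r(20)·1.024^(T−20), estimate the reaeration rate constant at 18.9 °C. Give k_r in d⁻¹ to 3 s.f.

k_r(20) = 5.026 × 0.801^0.969 / 2.69^1.673 = 5.026 × 0.8065 / 5.236 = 0.7742 d⁻¹.
k_r(18.9) = 0.7742 × 1.024^(18.9−20) = 0.7742 × 0.9742 = 0.7543 d⁻¹.

k_r ≈ 0.754 d⁻¹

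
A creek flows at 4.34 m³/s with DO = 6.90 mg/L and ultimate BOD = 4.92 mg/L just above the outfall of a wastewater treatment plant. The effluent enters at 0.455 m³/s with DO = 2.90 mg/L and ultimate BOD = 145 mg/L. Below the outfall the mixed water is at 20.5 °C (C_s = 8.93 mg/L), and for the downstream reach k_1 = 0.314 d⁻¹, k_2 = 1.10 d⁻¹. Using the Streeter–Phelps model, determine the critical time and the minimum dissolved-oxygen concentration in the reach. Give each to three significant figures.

Mixed DO = (4.34×6.90 + 0.455×2.90)/(4.34+0.455) = 31.27/4.795 = 6.520 mg/L.
Mixed L₀ = (4.34×4.92 + 0.455×145)/(4.795) = 87.33/4.795 = 18.21 mg/L.
Initial deficit D₀ = C_s − DO₀ = 8.93 − 6.520 = 2.410 mg/L.
t_c = (1/0.7860) ln[(1.10/0.314)(1 − 2.410×0.7860/(0.314×18.21))] = 1.272 × ln(2.343) = 1.083 d.
D_c = (0.314/1.10) × 18.21 × e^(−0.314×1.083) = 0.2855 × 18.21 × 0.7117 = 3.700 mg/L.
Minimum DO = 8.93 − 3.700 = 5.230 mg/L.

t_c ≈ 1.08 d; minimum DO ≈ 5.23 mg/L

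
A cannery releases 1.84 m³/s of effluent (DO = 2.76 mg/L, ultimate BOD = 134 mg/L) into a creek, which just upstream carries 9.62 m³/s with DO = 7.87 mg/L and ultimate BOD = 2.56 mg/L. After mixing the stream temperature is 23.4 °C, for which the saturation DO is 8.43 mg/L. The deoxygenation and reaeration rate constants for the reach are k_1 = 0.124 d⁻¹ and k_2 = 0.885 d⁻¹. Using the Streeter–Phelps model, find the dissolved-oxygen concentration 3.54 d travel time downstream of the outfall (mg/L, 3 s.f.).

Mixed DO = (9.62×7.87 + 1.84×2.76)/(9.62+1.84) = 80.79/11.46 = 7.050 mg/L.
Mixed L₀ = (9.62×2.56 + 1.84×134)/(11.46) = 271.2/11.46 = 23.66 mg/L.
Initial deficit D₀ = C_s − DO₀ = 8.43 − 7.050 = 1.380 mg/L.
D(3.54) = [0.124×23.66/(0.885−0.124)](e^(−0.124×3.54) − e^(−0.885×3.54)) + 1.380 e^(−0.885×3.54)
= 3.856 × (0.6447 − 0.04359) + 1.380 × 0.04359 = 2.378 mg/L.
DO = 8.43 − 2.378 = 6.052 mg/L.

DO ≈ 6.05 mg/L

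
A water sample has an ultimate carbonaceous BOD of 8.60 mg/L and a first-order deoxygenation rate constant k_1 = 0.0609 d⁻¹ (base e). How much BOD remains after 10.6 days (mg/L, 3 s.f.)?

L_t = L₀ e^(−k_1 t) = 8.60 × e^(−0.0609×10.6) = 8.60 × 0.5244 = 4.510 mg/L.

L ≈ 4.51 mg/L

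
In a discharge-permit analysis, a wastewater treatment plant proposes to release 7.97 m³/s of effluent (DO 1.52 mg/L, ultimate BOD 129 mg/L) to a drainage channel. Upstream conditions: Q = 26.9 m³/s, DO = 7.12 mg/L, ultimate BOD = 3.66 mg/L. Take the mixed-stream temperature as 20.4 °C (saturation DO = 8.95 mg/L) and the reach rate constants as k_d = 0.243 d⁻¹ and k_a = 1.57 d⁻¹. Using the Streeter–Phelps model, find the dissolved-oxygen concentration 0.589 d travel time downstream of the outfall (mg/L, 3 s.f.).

DO ≈ 4.94 mg/L

Mixed DO = (26.9×7.12 + 7.97×1.52)/(26.9+7.97) = 203.6/34.87 = 5.840 mg/L.
Mixed L₀ = (26.9×3.66 + 7.97×129)/(34.87) = 1127/34.87 = 32.31 mg/L.
Initial deficit D₀ = C_s − DO₀ = 8.95 − 5.840 = 3.110 mg/L.
D(0.589) = [0.243×32.31/(1.57−0.243)](e^(−0.243×0.589) − e^(−1.57×0.589)) + 3.110 e^(−1.57×0.589)
= 5.916 × (0.8666 − 0.3966) + 3.110 × 0.3966 = 4.014 mg/L.
DO = 8.95 − 4.014 = 4.936 mg/L.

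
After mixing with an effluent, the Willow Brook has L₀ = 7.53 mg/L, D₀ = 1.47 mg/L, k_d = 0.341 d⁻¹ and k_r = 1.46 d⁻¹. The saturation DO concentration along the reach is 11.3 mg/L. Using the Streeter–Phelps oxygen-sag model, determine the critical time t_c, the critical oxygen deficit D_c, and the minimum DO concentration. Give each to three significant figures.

t_c ≈ 0.385 d; D_c ≈ 1.54 mg/L; min DO ≈ 9.76 mg/L

At the critical point dD/dt = 0, so k_d L₀ e^(−k_d t) = k_r D. Substituting D(t) from the Streeter–Phelps equation and solving for t gives
t_c = ln[(k_r/k_d)(1 − D₀(k_r−k_d)/(k_d L₀))] / (k_r−k_d).
Here k_r−k_d = 1.119 d⁻¹ and 1 − D₀(k_r−k_d)/(k_d L₀) = 1 − 1.47×1.119/(0.341×7.53) = 0.3594, so
t_c = ln(4.282 × 0.3594) / 1.119 = 0.4309 / 1.119 = 0.3851 d.
L(t_c) = L₀ e^(−k_d t_c) = 7.53 × 0.8769 = 6.603 mg/L, and at the critical point k_r D_c = k_d L, so D_c = (0.341/1.46) × 6.603 = 1.542 mg/L.
Minimum DO = C_s − D_c = 11.3 − 1.542 = 9.758 mg/L.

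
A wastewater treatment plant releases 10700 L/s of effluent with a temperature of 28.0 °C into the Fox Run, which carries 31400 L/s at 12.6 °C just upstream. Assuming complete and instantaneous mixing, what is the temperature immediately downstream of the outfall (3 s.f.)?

16.5 °C

Flow-weighted mixing: C = (Q_r C_r + Q_w C_w)/(Q_r + Q_w)
= (31400×12.6 + 10700×28.0)/(31400 + 10700) = 695200/42100 = 16.51 °C.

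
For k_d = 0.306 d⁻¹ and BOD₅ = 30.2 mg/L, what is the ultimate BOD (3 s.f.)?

L₀ ≈ 38.5 mg/L

BOD₅ = L₀(1 − e^(−5k_d)) ⇒ L₀ = BOD₅ / (1 − e^(−5×0.306))
= 30.2 / (1 − 0.2165) = 30.2 / 0.7835 = 38.55 mg/L.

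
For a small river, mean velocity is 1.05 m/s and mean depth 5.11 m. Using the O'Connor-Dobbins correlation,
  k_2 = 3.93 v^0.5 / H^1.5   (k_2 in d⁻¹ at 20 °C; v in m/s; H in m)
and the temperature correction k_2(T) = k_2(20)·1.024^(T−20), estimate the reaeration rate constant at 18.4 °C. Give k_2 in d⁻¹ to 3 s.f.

k_2 ≈ 0.336 d⁻¹

k_2(20) = 3.93 × 1.05^0.5 / 5.11^1.5 = 3.93 × 1.025 / 11.55 = 0.3486 d⁻¹.
k_2(18.4) = 0.3486 × 1.024^(18.4−20) = 0.3486 × 0.9628 = 0.3356 d⁻¹.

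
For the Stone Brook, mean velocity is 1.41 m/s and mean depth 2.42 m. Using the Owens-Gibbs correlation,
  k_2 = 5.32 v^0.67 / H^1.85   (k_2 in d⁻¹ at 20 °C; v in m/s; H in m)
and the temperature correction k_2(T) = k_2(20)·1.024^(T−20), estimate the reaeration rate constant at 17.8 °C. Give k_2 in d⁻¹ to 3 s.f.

k_2 ≈ 1.24 d⁻¹

k_2(20) = 5.32 × 1.41^0.67 / 2.42^1.85 = 5.32 × 1.259 / 5.129 = 1.306 d⁻¹.
k_2(17.8) = 1.306 × 1.024^(17.8−20) = 1.306 × 0.9492 = 1.239 d⁻¹.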